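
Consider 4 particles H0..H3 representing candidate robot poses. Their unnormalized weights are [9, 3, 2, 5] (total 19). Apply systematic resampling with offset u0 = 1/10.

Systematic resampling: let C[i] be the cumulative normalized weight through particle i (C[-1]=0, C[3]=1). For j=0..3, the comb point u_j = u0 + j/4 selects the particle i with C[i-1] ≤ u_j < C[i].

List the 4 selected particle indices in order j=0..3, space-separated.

0 0 1 3

C = [9/19, 12/19, 14/19, 1]
j=0: u_0=1/10 ∈ [0, 9/19) → index 0
j=1: u_1=7/20 ∈ [0, 9/19) → index 0
j=2: u_2=3/5 ∈ [9/19, 12/19) → index 1
j=3: u_3=17/20 ∈ [14/19, 1) → index 3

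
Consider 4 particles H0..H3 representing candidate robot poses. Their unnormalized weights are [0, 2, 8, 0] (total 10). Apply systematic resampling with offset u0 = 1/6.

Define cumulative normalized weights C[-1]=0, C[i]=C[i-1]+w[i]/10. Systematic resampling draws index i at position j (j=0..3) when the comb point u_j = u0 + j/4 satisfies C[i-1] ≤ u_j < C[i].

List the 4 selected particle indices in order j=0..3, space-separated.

1 2 2 2

C = [0, 1/5, 1, 1]
j=0: u_0=1/6 ∈ [0, 1/5) → index 1
j=1: u_1=5/12 ∈ [1/5, 1) → index 2
j=2: u_2=2/3 ∈ [1/5, 1) → index 2
j=3: u_3=11/12 ∈ [1/5, 1) → index 2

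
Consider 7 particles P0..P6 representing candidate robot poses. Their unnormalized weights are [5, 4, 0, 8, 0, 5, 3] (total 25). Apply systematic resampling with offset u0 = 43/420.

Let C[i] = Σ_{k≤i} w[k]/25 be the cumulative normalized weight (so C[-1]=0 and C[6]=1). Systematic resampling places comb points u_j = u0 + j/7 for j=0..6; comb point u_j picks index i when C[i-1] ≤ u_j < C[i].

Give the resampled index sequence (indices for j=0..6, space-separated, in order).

0 1 3 3 3 5 6

C = [1/5, 9/25, 9/25, 17/25, 17/25, 22/25, 1]
j=0: u_0=43/420 ∈ [0, 1/5) → index 0
j=1: u_1=103/420 ∈ [1/5, 9/25) → index 1
j=2: u_2=163/420 ∈ [9/25, 17/25) → index 3
j=3: u_3=223/420 ∈ [9/25, 17/25) → index 3
j=4: u_4=283/420 ∈ [9/25, 17/25) → index 3
j=5: u_5=49/60 ∈ [17/25, 22/25) → index 5
j=6: u_6=403/420 ∈ [22/25, 1) → index 6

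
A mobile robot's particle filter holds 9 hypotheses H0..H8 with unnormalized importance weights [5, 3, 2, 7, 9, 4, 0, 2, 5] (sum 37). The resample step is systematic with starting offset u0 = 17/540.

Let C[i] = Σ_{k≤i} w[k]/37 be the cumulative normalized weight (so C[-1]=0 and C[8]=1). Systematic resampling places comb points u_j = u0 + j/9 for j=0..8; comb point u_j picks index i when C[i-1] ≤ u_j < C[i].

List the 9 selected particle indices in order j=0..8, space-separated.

C = [5/37, 8/37, 10/37, 17/37, 26/37, 30/37, 30/37, 32/37, 1]
j=0: u_0=17/540 ∈ [0, 5/37) → index 0
j=1: u_1=77/540 ∈ [5/37, 8/37) → index 1
j=2: u_2=137/540 ∈ [8/37, 10/37) → index 2
j=3: u_3=197/540 ∈ [10/37, 17/37) → index 3
j=4: u_4=257/540 ∈ [17/37, 26/37) → index 4
j=5: u_5=317/540 ∈ [17/37, 26/37) → index 4
j=6: u_6=377/540 ∈ [17/37, 26/37) → index 4
j=7: u_7=437/540 ∈ [26/37, 30/37) → index 5
j=8: u_8=497/540 ∈ [32/37, 1) → index 8

0 1 2 3 4 4 4 5 8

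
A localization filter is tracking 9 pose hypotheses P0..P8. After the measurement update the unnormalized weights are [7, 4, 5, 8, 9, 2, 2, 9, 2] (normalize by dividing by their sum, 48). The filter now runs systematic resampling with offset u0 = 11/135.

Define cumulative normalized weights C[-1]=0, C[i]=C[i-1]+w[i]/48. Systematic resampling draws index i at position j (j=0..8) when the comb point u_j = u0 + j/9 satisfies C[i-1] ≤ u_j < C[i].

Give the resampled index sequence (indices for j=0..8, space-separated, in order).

0 1 2 3 4 4 6 7 8

C = [7/48, 11/48, 1/3, 1/2, 11/16, 35/48, 37/48, 23/24, 1]
j=0: u_0=11/135 ∈ [0, 7/48) → index 0
j=1: u_1=26/135 ∈ [7/48, 11/48) → index 1
j=2: u_2=41/135 ∈ [11/48, 1/3) → index 2
j=3: u_3=56/135 ∈ [1/3, 1/2) → index 3
j=4: u_4=71/135 ∈ [1/2, 11/16) → index 4
j=5: u_5=86/135 ∈ [1/2, 11/16) → index 4
j=6: u_6=101/135 ∈ [35/48, 37/48) → index 6
j=7: u_7=116/135 ∈ [37/48, 23/24) → index 7
j=8: u_8=131/135 ∈ [23/24, 1) → index 8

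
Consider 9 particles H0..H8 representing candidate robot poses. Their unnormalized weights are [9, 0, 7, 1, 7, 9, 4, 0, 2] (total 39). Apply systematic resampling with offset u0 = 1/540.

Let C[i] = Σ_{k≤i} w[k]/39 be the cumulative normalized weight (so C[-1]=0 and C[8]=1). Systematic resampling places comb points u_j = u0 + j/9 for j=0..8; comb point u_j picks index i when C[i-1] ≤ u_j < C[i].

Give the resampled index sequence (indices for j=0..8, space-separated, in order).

C = [3/13, 3/13, 16/39, 17/39, 8/13, 11/13, 37/39, 37/39, 1]
j=0: u_0=1/540 ∈ [0, 3/13) → index 0
j=1: u_1=61/540 ∈ [0, 3/13) → index 0
j=2: u_2=121/540 ∈ [0, 3/13) → index 0
j=3: u_3=181/540 ∈ [3/13, 16/39) → index 2
j=4: u_4=241/540 ∈ [17/39, 8/13) → index 4
j=5: u_5=301/540 ∈ [17/39, 8/13) → index 4
j=6: u_6=361/540 ∈ [8/13, 11/13) → index 5
j=7: u_7=421/540 ∈ [8/13, 11/13) → index 5
j=8: u_8=481/540 ∈ [11/13, 37/39) → index 6

0 0 0 2 4 4 5 5 6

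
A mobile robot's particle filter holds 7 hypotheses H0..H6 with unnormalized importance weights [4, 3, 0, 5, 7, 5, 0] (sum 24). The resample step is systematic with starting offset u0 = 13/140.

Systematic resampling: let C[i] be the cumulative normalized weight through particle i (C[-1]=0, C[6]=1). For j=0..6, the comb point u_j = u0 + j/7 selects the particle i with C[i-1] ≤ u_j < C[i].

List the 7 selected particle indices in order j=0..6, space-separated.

0 1 3 4 4 5 5

C = [1/6, 7/24, 7/24, 1/2, 19/24, 1, 1]
j=0: u_0=13/140 ∈ [0, 1/6) → index 0
j=1: u_1=33/140 ∈ [1/6, 7/24) → index 1
j=2: u_2=53/140 ∈ [7/24, 1/2) → index 3
j=3: u_3=73/140 ∈ [1/2, 19/24) → index 4
j=4: u_4=93/140 ∈ [1/2, 19/24) → index 4
j=5: u_5=113/140 ∈ [19/24, 1) → index 5
j=6: u_6=19/20 ∈ [19/24, 1) → index 5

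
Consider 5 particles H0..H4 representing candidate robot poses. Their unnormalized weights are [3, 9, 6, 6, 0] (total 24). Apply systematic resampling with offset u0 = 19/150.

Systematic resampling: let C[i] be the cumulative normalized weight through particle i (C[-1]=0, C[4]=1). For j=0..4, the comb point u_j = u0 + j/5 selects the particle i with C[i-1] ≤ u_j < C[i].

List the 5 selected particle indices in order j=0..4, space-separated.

C = [1/8, 1/2, 3/4, 1, 1]
j=0: u_0=19/150 ∈ [1/8, 1/2) → index 1
j=1: u_1=49/150 ∈ [1/8, 1/2) → index 1
j=2: u_2=79/150 ∈ [1/2, 3/4) → index 2
j=3: u_3=109/150 ∈ [1/2, 3/4) → index 2
j=4: u_4=139/150 ∈ [3/4, 1) → index 3

1 1 2 2 3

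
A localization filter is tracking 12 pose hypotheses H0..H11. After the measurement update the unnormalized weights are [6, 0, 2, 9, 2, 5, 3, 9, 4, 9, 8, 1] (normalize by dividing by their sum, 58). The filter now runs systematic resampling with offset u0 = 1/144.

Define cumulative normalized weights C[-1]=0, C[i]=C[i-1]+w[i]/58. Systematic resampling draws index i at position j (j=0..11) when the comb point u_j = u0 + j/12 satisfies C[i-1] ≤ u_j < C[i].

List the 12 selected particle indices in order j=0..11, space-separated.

C = [3/29, 3/29, 4/29, 17/58, 19/58, 12/29, 27/58, 18/29, 20/29, 49/58, 57/58, 1]
j=0: u_0=1/144 ∈ [0, 3/29) → index 0
j=1: u_1=13/144 ∈ [0, 3/29) → index 0
j=2: u_2=25/144 ∈ [4/29, 17/58) → index 3
j=3: u_3=37/144 ∈ [4/29, 17/58) → index 3
j=4: u_4=49/144 ∈ [19/58, 12/29) → index 5
j=5: u_5=61/144 ∈ [12/29, 27/58) → index 6
j=6: u_6=73/144 ∈ [27/58, 18/29) → index 7
j=7: u_7=85/144 ∈ [27/58, 18/29) → index 7
j=8: u_8=97/144 ∈ [18/29, 20/29) → index 8
j=9: u_9=109/144 ∈ [20/29, 49/58) → index 9
j=10: u_10=121/144 ∈ [20/29, 49/58) → index 9
j=11: u_11=133/144 ∈ [49/58, 57/58) → index 10

0 0 3 3 5 6 7 7 8 9 9 10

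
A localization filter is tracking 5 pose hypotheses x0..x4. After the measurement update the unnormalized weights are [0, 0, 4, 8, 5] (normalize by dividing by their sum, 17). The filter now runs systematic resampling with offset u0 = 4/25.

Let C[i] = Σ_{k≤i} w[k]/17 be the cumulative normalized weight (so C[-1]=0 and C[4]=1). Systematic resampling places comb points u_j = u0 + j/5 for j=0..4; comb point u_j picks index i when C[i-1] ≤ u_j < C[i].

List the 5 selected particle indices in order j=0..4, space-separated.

C = [0, 0, 4/17, 12/17, 1]
j=0: u_0=4/25 ∈ [0, 4/17) → index 2
j=1: u_1=9/25 ∈ [4/17, 12/17) → index 3
j=2: u_2=14/25 ∈ [4/17, 12/17) → index 3
j=3: u_3=19/25 ∈ [12/17, 1) → index 4
j=4: u_4=24/25 ∈ [12/17, 1) → index 4

2 3 3 4 4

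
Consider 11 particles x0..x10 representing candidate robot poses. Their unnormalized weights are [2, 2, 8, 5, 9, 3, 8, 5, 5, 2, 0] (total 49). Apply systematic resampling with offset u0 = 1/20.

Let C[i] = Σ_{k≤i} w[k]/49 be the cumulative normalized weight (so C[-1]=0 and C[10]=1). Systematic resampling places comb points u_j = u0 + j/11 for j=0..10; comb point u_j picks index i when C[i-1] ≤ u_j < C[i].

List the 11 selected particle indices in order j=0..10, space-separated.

1 2 2 3 4 4 6 6 7 8 8

C = [2/49, 4/49, 12/49, 17/49, 26/49, 29/49, 37/49, 6/7, 47/49, 1, 1]
j=0: u_0=1/20 ∈ [2/49, 4/49) → index 1
j=1: u_1=31/220 ∈ [4/49, 12/49) → index 2
j=2: u_2=51/220 ∈ [4/49, 12/49) → index 2
j=3: u_3=71/220 ∈ [12/49, 17/49) → index 3
j=4: u_4=91/220 ∈ [17/49, 26/49) → index 4
j=5: u_5=111/220 ∈ [17/49, 26/49) → index 4
j=6: u_6=131/220 ∈ [29/49, 37/49) → index 6
j=7: u_7=151/220 ∈ [29/49, 37/49) → index 6
j=8: u_8=171/220 ∈ [37/49, 6/7) → index 7
j=9: u_9=191/220 ∈ [6/7, 47/49) → index 8
j=10: u_10=211/220 ∈ [6/7, 47/49) → index 8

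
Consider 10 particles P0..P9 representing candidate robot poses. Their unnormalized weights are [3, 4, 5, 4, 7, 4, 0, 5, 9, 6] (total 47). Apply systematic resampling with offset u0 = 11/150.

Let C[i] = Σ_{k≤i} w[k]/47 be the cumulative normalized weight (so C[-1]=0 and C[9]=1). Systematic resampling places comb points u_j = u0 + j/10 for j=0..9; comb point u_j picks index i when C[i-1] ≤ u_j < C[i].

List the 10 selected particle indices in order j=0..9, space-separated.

1 2 3 4 4 5 7 8 9 9

C = [3/47, 7/47, 12/47, 16/47, 23/47, 27/47, 27/47, 32/47, 41/47, 1]
j=0: u_0=11/150 ∈ [3/47, 7/47) → index 1
j=1: u_1=13/75 ∈ [7/47, 12/47) → index 2
j=2: u_2=41/150 ∈ [12/47, 16/47) → index 3
j=3: u_3=28/75 ∈ [16/47, 23/47) → index 4
j=4: u_4=71/150 ∈ [16/47, 23/47) → index 4
j=5: u_5=43/75 ∈ [23/47, 27/47) → index 5
j=6: u_6=101/150 ∈ [27/47, 32/47) → index 7
j=7: u_7=58/75 ∈ [32/47, 41/47) → index 8
j=8: u_8=131/150 ∈ [41/47, 1) → index 9
j=9: u_9=73/75 ∈ [41/47, 1) → index 9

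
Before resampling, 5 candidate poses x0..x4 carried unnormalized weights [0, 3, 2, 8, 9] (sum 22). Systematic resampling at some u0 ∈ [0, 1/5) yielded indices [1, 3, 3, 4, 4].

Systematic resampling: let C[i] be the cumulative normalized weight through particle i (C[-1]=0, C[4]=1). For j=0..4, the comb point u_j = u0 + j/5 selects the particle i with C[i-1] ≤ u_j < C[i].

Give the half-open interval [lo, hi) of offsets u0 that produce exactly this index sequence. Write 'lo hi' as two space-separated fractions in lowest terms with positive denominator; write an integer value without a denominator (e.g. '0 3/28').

C = [0, 3/22, 5/22, 13/22, 1]
j=0 picked index 1: u0 ∈ [0, 3/22)
j=1 picked index 3: u0 ∈ [3/110, 43/110)
j=2 picked index 3: u0 ∈ [-19/110, 21/110)
j=3 picked index 4: u0 ∈ [-1/110, 2/5)
j=4 picked index 4: u0 ∈ [-23/110, 1/5)
intersection: [3/110, 3/22)

3/110 3/22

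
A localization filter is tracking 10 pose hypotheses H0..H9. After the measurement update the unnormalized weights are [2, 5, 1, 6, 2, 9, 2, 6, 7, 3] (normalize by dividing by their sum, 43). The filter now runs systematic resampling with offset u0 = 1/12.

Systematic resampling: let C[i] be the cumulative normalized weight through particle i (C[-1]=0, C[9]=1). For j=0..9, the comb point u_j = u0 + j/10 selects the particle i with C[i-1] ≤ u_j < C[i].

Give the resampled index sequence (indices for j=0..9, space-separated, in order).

C = [2/43, 7/43, 8/43, 14/43, 16/43, 25/43, 27/43, 33/43, 40/43, 1]
j=0: u_0=1/12 ∈ [2/43, 7/43) → index 1
j=1: u_1=11/60 ∈ [7/43, 8/43) → index 2
j=2: u_2=17/60 ∈ [8/43, 14/43) → index 3
j=3: u_3=23/60 ∈ [16/43, 25/43) → index 5
j=4: u_4=29/60 ∈ [16/43, 25/43) → index 5
j=5: u_5=7/12 ∈ [25/43, 27/43) → index 6
j=6: u_6=41/60 ∈ [27/43, 33/43) → index 7
j=7: u_7=47/60 ∈ [33/43, 40/43) → index 8
j=8: u_8=53/60 ∈ [33/43, 40/43) → index 8
j=9: u_9=59/60 ∈ [40/43, 1) → index 9

1 2 3 5 5 6 7 8 8 9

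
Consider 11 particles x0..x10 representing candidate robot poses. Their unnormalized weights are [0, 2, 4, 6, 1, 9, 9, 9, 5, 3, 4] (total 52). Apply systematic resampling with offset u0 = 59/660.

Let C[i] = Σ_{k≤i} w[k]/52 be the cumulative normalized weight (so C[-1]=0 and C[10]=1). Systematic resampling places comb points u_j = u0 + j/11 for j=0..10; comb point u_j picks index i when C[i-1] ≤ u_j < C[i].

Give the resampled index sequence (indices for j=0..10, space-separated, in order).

2 3 5 5 6 6 7 7 8 9 10

C = [0, 1/26, 3/26, 3/13, 1/4, 11/26, 31/52, 10/13, 45/52, 12/13, 1]
j=0: u_0=59/660 ∈ [1/26, 3/26) → index 2
j=1: u_1=119/660 ∈ [3/26, 3/13) → index 3
j=2: u_2=179/660 ∈ [1/4, 11/26) → index 5
j=3: u_3=239/660 ∈ [1/4, 11/26) → index 5
j=4: u_4=299/660 ∈ [11/26, 31/52) → index 6
j=5: u_5=359/660 ∈ [11/26, 31/52) → index 6
j=6: u_6=419/660 ∈ [31/52, 10/13) → index 7
j=7: u_7=479/660 ∈ [31/52, 10/13) → index 7
j=8: u_8=49/60 ∈ [10/13, 45/52) → index 8
j=9: u_9=599/660 ∈ [45/52, 12/13) → index 9
j=10: u_10=659/660 ∈ [12/13, 1) → index 10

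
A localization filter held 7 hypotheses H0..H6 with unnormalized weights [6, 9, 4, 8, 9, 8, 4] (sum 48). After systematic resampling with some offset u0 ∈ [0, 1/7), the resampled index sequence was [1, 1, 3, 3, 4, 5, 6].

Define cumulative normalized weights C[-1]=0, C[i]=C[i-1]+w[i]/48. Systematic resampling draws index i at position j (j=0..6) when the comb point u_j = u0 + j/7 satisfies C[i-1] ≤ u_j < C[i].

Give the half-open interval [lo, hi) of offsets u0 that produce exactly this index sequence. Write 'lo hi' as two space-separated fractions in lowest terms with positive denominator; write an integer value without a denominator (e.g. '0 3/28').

C = [1/8, 5/16, 19/48, 9/16, 3/4, 11/12, 1]
j=0 picked index 1: u0 ∈ [1/8, 5/16)
j=1 picked index 1: u0 ∈ [-1/56, 19/112)
j=2 picked index 3: u0 ∈ [37/336, 31/112)
j=3 picked index 3: u0 ∈ [-11/336, 15/112)
j=4 picked index 4: u0 ∈ [-1/112, 5/28)
j=5 picked index 5: u0 ∈ [1/28, 17/84)
j=6 picked index 6: u0 ∈ [5/84, 1/7)
intersection: [1/8, 15/112)

1/8 15/112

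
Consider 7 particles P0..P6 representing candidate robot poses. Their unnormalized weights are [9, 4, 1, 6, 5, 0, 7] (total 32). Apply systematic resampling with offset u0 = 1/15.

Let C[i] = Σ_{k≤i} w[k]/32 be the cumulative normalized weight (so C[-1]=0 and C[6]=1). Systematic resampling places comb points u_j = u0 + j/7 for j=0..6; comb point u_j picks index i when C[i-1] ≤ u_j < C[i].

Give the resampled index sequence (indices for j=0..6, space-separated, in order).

C = [9/32, 13/32, 7/16, 5/8, 25/32, 25/32, 1]
j=0: u_0=1/15 ∈ [0, 9/32) → index 0
j=1: u_1=22/105 ∈ [0, 9/32) → index 0
j=2: u_2=37/105 ∈ [9/32, 13/32) → index 1
j=3: u_3=52/105 ∈ [7/16, 5/8) → index 3
j=4: u_4=67/105 ∈ [5/8, 25/32) → index 4
j=5: u_5=82/105 ∈ [5/8, 25/32) → index 4
j=6: u_6=97/105 ∈ [25/32, 1) → index 6

0 0 1 3 4 4 6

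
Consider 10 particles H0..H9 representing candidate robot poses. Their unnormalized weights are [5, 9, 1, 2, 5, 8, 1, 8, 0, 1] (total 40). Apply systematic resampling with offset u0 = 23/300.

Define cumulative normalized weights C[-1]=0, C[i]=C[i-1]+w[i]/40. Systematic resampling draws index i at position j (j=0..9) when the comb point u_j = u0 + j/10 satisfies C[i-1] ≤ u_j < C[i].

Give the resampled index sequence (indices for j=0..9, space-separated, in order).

C = [1/8, 7/20, 3/8, 17/40, 11/20, 3/4, 31/40, 39/40, 39/40, 1]
j=0: u_0=23/300 ∈ [0, 1/8) → index 0
j=1: u_1=53/300 ∈ [1/8, 7/20) → index 1
j=2: u_2=83/300 ∈ [1/8, 7/20) → index 1
j=3: u_3=113/300 ∈ [3/8, 17/40) → index 3
j=4: u_4=143/300 ∈ [17/40, 11/20) → index 4
j=5: u_5=173/300 ∈ [11/20, 3/4) → index 5
j=6: u_6=203/300 ∈ [11/20, 3/4) → index 5
j=7: u_7=233/300 ∈ [31/40, 39/40) → index 7
j=8: u_8=263/300 ∈ [31/40, 39/40) → index 7
j=9: u_9=293/300 ∈ [39/40, 1) → index 9

0 1 1 3 4 5 5 7 7 9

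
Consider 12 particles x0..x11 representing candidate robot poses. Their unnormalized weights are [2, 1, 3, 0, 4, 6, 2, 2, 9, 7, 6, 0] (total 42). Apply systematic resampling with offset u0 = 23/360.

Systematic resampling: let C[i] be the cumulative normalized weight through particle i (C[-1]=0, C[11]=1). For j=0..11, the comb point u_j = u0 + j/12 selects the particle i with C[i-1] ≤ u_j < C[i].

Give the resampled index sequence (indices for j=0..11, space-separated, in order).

1 4 4 5 6 8 8 8 9 9 10 10

C = [1/21, 1/14, 1/7, 1/7, 5/21, 8/21, 3/7, 10/21, 29/42, 6/7, 1, 1]
j=0: u_0=23/360 ∈ [1/21, 1/14) → index 1
j=1: u_1=53/360 ∈ [1/7, 5/21) → index 4
j=2: u_2=83/360 ∈ [1/7, 5/21) → index 4
j=3: u_3=113/360 ∈ [5/21, 8/21) → index 5
j=4: u_4=143/360 ∈ [8/21, 3/7) → index 6
j=5: u_5=173/360 ∈ [10/21, 29/42) → index 8
j=6: u_6=203/360 ∈ [10/21, 29/42) → index 8
j=7: u_7=233/360 ∈ [10/21, 29/42) → index 8
j=8: u_8=263/360 ∈ [29/42, 6/7) → index 9
j=9: u_9=293/360 ∈ [29/42, 6/7) → index 9
j=10: u_10=323/360 ∈ [6/7, 1) → index 10
j=11: u_11=353/360 ∈ [6/7, 1) → index 10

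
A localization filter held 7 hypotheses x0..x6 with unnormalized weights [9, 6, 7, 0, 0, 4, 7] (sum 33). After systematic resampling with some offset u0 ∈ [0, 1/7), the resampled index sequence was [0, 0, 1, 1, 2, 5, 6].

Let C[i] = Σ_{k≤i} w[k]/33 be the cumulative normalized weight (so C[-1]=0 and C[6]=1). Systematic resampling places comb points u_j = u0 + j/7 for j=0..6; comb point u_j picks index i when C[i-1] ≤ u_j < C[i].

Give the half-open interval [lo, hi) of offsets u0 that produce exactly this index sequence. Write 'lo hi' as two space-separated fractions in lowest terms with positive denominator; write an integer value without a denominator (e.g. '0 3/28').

C = [3/11, 5/11, 2/3, 2/3, 2/3, 26/33, 1]
j=0 picked index 0: u0 ∈ [0, 3/11)
j=1 picked index 0: u0 ∈ [-1/7, 10/77)
j=2 picked index 1: u0 ∈ [-1/77, 13/77)
j=3 picked index 1: u0 ∈ [-12/77, 2/77)
j=4 picked index 2: u0 ∈ [-9/77, 2/21)
j=5 picked index 5: u0 ∈ [-1/21, 17/231)
j=6 picked index 6: u0 ∈ [-16/231, 1/7)
intersection: [0, 2/77)

0 2/77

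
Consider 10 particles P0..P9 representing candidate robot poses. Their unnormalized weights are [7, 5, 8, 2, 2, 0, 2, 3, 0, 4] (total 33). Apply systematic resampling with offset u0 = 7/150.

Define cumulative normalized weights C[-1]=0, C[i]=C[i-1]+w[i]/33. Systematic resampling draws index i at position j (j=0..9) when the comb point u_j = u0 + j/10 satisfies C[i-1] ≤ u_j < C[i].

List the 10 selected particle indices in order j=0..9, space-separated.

C = [7/33, 4/11, 20/33, 2/3, 8/11, 8/11, 26/33, 29/33, 29/33, 1]
j=0: u_0=7/150 ∈ [0, 7/33) → index 0
j=1: u_1=11/75 ∈ [0, 7/33) → index 0
j=2: u_2=37/150 ∈ [7/33, 4/11) → index 1
j=3: u_3=26/75 ∈ [7/33, 4/11) → index 1
j=4: u_4=67/150 ∈ [4/11, 20/33) → index 2
j=5: u_5=41/75 ∈ [4/11, 20/33) → index 2
j=6: u_6=97/150 ∈ [20/33, 2/3) → index 3
j=7: u_7=56/75 ∈ [8/11, 26/33) → index 6
j=8: u_8=127/150 ∈ [26/33, 29/33) → index 7
j=9: u_9=71/75 ∈ [29/33, 1) → index 9

0 0 1 1 2 2 3 6 7 9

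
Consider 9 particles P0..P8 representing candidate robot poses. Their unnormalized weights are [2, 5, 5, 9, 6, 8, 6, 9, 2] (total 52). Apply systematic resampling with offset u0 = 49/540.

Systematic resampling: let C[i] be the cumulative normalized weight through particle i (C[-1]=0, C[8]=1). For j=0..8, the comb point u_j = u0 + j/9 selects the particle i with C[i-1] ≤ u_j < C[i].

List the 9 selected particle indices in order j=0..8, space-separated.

1 2 3 4 5 5 6 7 8

C = [1/26, 7/52, 3/13, 21/52, 27/52, 35/52, 41/52, 25/26, 1]
j=0: u_0=49/540 ∈ [1/26, 7/52) → index 1
j=1: u_1=109/540 ∈ [7/52, 3/13) → index 2
j=2: u_2=169/540 ∈ [3/13, 21/52) → index 3
j=3: u_3=229/540 ∈ [21/52, 27/52) → index 4
j=4: u_4=289/540 ∈ [27/52, 35/52) → index 5
j=5: u_5=349/540 ∈ [27/52, 35/52) → index 5
j=6: u_6=409/540 ∈ [35/52, 41/52) → index 6
j=7: u_7=469/540 ∈ [41/52, 25/26) → index 7
j=8: u_8=529/540 ∈ [25/26, 1) → index 8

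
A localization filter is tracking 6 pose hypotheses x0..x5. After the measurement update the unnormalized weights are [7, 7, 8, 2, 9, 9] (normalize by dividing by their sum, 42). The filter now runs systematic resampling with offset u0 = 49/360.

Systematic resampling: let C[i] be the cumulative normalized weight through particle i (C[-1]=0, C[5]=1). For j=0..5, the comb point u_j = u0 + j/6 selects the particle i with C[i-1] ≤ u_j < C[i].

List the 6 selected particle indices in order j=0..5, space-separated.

0 1 2 4 5 5

C = [1/6, 1/3, 11/21, 4/7, 11/14, 1]
j=0: u_0=49/360 ∈ [0, 1/6) → index 0
j=1: u_1=109/360 ∈ [1/6, 1/3) → index 1
j=2: u_2=169/360 ∈ [1/3, 11/21) → index 2
j=3: u_3=229/360 ∈ [4/7, 11/14) → index 4
j=4: u_4=289/360 ∈ [11/14, 1) → index 5
j=5: u_5=349/360 ∈ [11/14, 1) → index 5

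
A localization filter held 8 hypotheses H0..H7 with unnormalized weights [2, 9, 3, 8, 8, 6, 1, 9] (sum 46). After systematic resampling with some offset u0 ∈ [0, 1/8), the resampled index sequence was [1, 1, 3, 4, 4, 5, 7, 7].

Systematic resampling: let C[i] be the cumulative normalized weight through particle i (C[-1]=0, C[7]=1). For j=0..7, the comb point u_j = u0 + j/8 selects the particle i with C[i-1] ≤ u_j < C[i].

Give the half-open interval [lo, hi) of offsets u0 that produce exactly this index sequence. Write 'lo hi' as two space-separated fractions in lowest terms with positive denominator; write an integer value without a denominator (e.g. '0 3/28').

19/184 21/184

C = [1/23, 11/46, 7/23, 11/23, 15/23, 18/23, 37/46, 1]
j=0 picked index 1: u0 ∈ [1/23, 11/46)
j=1 picked index 1: u0 ∈ [-15/184, 21/184)
j=2 picked index 3: u0 ∈ [5/92, 21/92)
j=3 picked index 4: u0 ∈ [19/184, 51/184)
j=4 picked index 4: u0 ∈ [-1/46, 7/46)
j=5 picked index 5: u0 ∈ [5/184, 29/184)
j=6 picked index 7: u0 ∈ [5/92, 1/4)
j=7 picked index 7: u0 ∈ [-13/184, 1/8)
intersection: [19/184, 21/184)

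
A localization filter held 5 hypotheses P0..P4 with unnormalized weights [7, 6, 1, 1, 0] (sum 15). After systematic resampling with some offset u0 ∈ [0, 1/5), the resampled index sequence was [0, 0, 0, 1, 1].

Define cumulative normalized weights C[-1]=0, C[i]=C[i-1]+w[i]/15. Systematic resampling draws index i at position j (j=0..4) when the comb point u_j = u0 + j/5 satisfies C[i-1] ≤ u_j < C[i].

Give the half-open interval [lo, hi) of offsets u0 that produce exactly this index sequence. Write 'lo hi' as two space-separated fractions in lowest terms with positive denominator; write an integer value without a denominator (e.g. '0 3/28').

C = [7/15, 13/15, 14/15, 1, 1]
j=0 picked index 0: u0 ∈ [0, 7/15)
j=1 picked index 0: u0 ∈ [-1/5, 4/15)
j=2 picked index 0: u0 ∈ [-2/5, 1/15)
j=3 picked index 1: u0 ∈ [-2/15, 4/15)
j=4 picked index 1: u0 ∈ [-1/3, 1/15)
intersection: [0, 1/15)

0 1/15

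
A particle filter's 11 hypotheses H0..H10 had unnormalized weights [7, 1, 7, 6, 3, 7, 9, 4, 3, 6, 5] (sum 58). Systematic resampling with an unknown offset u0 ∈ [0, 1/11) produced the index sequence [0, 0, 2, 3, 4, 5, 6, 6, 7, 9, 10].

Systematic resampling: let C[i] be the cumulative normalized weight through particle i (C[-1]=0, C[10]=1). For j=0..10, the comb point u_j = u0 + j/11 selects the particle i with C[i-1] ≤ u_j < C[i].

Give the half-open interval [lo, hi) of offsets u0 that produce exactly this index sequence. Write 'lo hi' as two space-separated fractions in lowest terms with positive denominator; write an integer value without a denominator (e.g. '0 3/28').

3/638 19/638

C = [7/58, 4/29, 15/58, 21/58, 12/29, 31/58, 20/29, 22/29, 47/58, 53/58, 1]
j=0 picked index 0: u0 ∈ [0, 7/58)
j=1 picked index 0: u0 ∈ [-1/11, 19/638)
j=2 picked index 2: u0 ∈ [-14/319, 49/638)
j=3 picked index 3: u0 ∈ [-9/638, 57/638)
j=4 picked index 4: u0 ∈ [-1/638, 16/319)
j=5 picked index 5: u0 ∈ [-13/319, 51/638)
j=6 picked index 6: u0 ∈ [-7/638, 46/319)
j=7 picked index 6: u0 ∈ [-65/638, 17/319)
j=8 picked index 7: u0 ∈ [-12/319, 10/319)
j=9 picked index 9: u0 ∈ [-5/638, 61/638)
j=10 picked index 10: u0 ∈ [3/638, 1/11)
intersection: [3/638, 19/638)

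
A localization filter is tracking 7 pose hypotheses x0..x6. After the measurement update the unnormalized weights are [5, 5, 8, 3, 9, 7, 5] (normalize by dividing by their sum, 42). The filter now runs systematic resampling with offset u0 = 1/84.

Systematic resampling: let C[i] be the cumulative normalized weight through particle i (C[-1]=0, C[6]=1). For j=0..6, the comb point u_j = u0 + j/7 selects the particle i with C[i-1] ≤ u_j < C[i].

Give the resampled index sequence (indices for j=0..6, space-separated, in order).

C = [5/42, 5/21, 3/7, 1/2, 5/7, 37/42, 1]
j=0: u_0=1/84 ∈ [0, 5/42) → index 0
j=1: u_1=13/84 ∈ [5/42, 5/21) → index 1
j=2: u_2=25/84 ∈ [5/21, 3/7) → index 2
j=3: u_3=37/84 ∈ [3/7, 1/2) → index 3
j=4: u_4=7/12 ∈ [1/2, 5/7) → index 4
j=5: u_5=61/84 ∈ [5/7, 37/42) → index 5
j=6: u_6=73/84 ∈ [5/7, 37/42) → index 5

0 1 2 3 4 5 5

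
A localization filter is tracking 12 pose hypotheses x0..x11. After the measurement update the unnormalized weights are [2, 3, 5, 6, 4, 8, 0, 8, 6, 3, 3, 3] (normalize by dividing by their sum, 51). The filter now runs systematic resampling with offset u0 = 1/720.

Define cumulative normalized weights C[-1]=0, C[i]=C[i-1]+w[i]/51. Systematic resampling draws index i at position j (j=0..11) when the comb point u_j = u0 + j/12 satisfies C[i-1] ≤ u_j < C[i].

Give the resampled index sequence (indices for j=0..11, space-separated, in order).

0 1 2 3 4 5 5 7 7 8 9 10

C = [2/51, 5/51, 10/51, 16/51, 20/51, 28/51, 28/51, 12/17, 14/17, 15/17, 16/17, 1]
j=0: u_0=1/720 ∈ [0, 2/51) → index 0
j=1: u_1=61/720 ∈ [2/51, 5/51) → index 1
j=2: u_2=121/720 ∈ [5/51, 10/51) → index 2
j=3: u_3=181/720 ∈ [10/51, 16/51) → index 3
j=4: u_4=241/720 ∈ [16/51, 20/51) → index 4
j=5: u_5=301/720 ∈ [20/51, 28/51) → index 5
j=6: u_6=361/720 ∈ [20/51, 28/51) → index 5
j=7: u_7=421/720 ∈ [28/51, 12/17) → index 7
j=8: u_8=481/720 ∈ [28/51, 12/17) → index 7
j=9: u_9=541/720 ∈ [12/17, 14/17) → index 8
j=10: u_10=601/720 ∈ [14/17, 15/17) → index 9
j=11: u_11=661/720 ∈ [15/17, 16/17) → index 10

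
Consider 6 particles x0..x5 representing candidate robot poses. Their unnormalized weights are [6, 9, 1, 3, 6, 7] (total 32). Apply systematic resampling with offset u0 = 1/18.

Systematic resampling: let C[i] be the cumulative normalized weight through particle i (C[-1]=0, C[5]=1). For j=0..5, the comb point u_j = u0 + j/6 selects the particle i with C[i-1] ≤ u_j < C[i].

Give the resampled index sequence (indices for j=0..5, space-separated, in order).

0 1 1 3 4 5

C = [3/16, 15/32, 1/2, 19/32, 25/32, 1]
j=0: u_0=1/18 ∈ [0, 3/16) → index 0
j=1: u_1=2/9 ∈ [3/16, 15/32) → index 1
j=2: u_2=7/18 ∈ [3/16, 15/32) → index 1
j=3: u_3=5/9 ∈ [1/2, 19/32) → index 3
j=4: u_4=13/18 ∈ [19/32, 25/32) → index 4
j=5: u_5=8/9 ∈ [25/32, 1) → index 5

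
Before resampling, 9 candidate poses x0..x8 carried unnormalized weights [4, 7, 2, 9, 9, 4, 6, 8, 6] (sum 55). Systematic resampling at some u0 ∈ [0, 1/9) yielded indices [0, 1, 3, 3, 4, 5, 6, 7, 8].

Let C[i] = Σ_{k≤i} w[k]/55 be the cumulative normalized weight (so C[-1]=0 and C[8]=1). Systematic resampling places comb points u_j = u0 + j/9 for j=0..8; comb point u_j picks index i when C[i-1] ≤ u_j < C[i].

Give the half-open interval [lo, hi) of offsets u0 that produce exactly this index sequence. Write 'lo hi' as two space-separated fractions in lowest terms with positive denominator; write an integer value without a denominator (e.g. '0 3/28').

C = [4/55, 1/5, 13/55, 2/5, 31/55, 7/11, 41/55, 49/55, 1]
j=0 picked index 0: u0 ∈ [0, 4/55)
j=1 picked index 1: u0 ∈ [-19/495, 4/45)
j=2 picked index 3: u0 ∈ [7/495, 8/45)
j=3 picked index 3: u0 ∈ [-16/165, 1/15)
j=4 picked index 4: u0 ∈ [-2/45, 59/495)
j=5 picked index 5: u0 ∈ [4/495, 8/99)
j=6 picked index 6: u0 ∈ [-1/33, 13/165)
j=7 picked index 7: u0 ∈ [-16/495, 56/495)
j=8 picked index 8: u0 ∈ [1/495, 1/9)
intersection: [7/495, 1/15)

7/495 1/15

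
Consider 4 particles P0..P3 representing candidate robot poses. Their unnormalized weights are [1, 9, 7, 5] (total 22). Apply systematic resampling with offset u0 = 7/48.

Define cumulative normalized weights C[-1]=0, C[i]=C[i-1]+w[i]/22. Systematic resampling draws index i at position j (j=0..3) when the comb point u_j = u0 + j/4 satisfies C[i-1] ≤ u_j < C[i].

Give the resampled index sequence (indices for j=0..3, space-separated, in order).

1 1 2 3

C = [1/22, 5/11, 17/22, 1]
j=0: u_0=7/48 ∈ [1/22, 5/11) → index 1
j=1: u_1=19/48 ∈ [1/22, 5/11) → index 1
j=2: u_2=31/48 ∈ [5/11, 17/22) → index 2
j=3: u_3=43/48 ∈ [17/22, 1) → index 3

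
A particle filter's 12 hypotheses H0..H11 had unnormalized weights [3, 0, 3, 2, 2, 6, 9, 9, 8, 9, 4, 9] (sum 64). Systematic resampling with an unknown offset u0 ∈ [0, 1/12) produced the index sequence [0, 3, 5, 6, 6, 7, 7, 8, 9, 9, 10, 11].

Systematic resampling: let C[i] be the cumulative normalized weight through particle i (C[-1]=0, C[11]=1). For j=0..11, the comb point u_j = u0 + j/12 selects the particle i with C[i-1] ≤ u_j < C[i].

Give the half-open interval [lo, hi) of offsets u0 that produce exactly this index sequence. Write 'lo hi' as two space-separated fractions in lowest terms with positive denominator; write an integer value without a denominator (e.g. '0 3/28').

1/96 5/192

C = [3/64, 3/64, 3/32, 1/8, 5/32, 1/4, 25/64, 17/32, 21/32, 51/64, 55/64, 1]
j=0 picked index 0: u0 ∈ [0, 3/64)
j=1 picked index 3: u0 ∈ [1/96, 1/24)
j=2 picked index 5: u0 ∈ [-1/96, 1/12)
j=3 picked index 6: u0 ∈ [0, 9/64)
j=4 picked index 6: u0 ∈ [-1/12, 11/192)
j=5 picked index 7: u0 ∈ [-5/192, 11/96)
j=6 picked index 7: u0 ∈ [-7/64, 1/32)
j=7 picked index 8: u0 ∈ [-5/96, 7/96)
j=8 picked index 9: u0 ∈ [-1/96, 25/192)
j=9 picked index 9: u0 ∈ [-3/32, 3/64)
j=10 picked index 10: u0 ∈ [-7/192, 5/192)
j=11 picked index 11: u0 ∈ [-11/192, 1/12)
intersection: [1/96, 5/192)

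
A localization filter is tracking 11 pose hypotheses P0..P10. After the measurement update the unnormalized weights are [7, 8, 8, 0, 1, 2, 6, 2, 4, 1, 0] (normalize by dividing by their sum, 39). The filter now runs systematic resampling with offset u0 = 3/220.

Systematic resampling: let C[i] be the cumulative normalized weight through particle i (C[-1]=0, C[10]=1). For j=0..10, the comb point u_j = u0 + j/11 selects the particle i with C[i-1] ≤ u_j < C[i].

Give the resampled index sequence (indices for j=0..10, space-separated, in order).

C = [7/39, 5/13, 23/39, 23/39, 8/13, 2/3, 32/39, 34/39, 38/39, 1, 1]
j=0: u_0=3/220 ∈ [0, 7/39) → index 0
j=1: u_1=23/220 ∈ [0, 7/39) → index 0
j=2: u_2=43/220 ∈ [7/39, 5/13) → index 1
j=3: u_3=63/220 ∈ [7/39, 5/13) → index 1
j=4: u_4=83/220 ∈ [7/39, 5/13) → index 1
j=5: u_5=103/220 ∈ [5/13, 23/39) → index 2
j=6: u_6=123/220 ∈ [5/13, 23/39) → index 2
j=7: u_7=13/20 ∈ [8/13, 2/3) → index 5
j=8: u_8=163/220 ∈ [2/3, 32/39) → index 6
j=9: u_9=183/220 ∈ [32/39, 34/39) → index 7
j=10: u_10=203/220 ∈ [34/39, 38/39) → index 8

0 0 1 1 1 2 2 5 6 7 8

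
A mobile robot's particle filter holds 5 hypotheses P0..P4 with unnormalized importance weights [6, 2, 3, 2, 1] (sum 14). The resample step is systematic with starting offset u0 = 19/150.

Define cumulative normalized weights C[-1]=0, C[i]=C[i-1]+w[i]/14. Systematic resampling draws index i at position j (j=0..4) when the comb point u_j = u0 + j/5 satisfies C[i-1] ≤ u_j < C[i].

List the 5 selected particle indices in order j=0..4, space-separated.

C = [3/7, 4/7, 11/14, 13/14, 1]
j=0: u_0=19/150 ∈ [0, 3/7) → index 0
j=1: u_1=49/150 ∈ [0, 3/7) → index 0
j=2: u_2=79/150 ∈ [3/7, 4/7) → index 1
j=3: u_3=109/150 ∈ [4/7, 11/14) → index 2
j=4: u_4=139/150 ∈ [11/14, 13/14) → index 3

0 0 1 2 3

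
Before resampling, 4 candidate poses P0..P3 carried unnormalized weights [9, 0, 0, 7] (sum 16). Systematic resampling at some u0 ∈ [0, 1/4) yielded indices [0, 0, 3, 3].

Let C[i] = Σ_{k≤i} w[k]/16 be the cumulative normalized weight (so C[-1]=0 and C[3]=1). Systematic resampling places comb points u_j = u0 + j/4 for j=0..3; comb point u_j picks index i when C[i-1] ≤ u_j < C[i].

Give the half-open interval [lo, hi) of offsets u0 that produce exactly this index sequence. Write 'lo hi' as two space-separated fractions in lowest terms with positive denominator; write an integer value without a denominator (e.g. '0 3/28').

C = [9/16, 9/16, 9/16, 1]
j=0 picked index 0: u0 ∈ [0, 9/16)
j=1 picked index 0: u0 ∈ [-1/4, 5/16)
j=2 picked index 3: u0 ∈ [1/16, 1/2)
j=3 picked index 3: u0 ∈ [-3/16, 1/4)
intersection: [1/16, 1/4)

1/16 1/4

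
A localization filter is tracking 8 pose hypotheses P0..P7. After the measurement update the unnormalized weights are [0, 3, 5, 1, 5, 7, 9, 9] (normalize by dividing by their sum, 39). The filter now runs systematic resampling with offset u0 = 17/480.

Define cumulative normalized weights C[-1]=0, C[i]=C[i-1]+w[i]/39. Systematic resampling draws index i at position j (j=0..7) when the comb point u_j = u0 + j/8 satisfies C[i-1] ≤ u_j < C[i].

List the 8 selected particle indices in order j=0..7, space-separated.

1 2 4 5 5 6 7 7

C = [0, 1/13, 8/39, 3/13, 14/39, 7/13, 10/13, 1]
j=0: u_0=17/480 ∈ [0, 1/13) → index 1
j=1: u_1=77/480 ∈ [1/13, 8/39) → index 2
j=2: u_2=137/480 ∈ [3/13, 14/39) → index 4
j=3: u_3=197/480 ∈ [14/39, 7/13) → index 5
j=4: u_4=257/480 ∈ [14/39, 7/13) → index 5
j=5: u_5=317/480 ∈ [7/13, 10/13) → index 6
j=6: u_6=377/480 ∈ [10/13, 1) → index 7
j=7: u_7=437/480 ∈ [10/13, 1) → index 7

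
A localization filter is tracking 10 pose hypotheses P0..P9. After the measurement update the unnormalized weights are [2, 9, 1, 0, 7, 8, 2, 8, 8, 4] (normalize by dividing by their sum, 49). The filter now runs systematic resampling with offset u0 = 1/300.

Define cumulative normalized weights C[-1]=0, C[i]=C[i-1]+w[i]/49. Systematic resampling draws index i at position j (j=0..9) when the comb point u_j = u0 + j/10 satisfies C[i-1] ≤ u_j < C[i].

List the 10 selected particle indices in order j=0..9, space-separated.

C = [2/49, 11/49, 12/49, 12/49, 19/49, 27/49, 29/49, 37/49, 45/49, 1]
j=0: u_0=1/300 ∈ [0, 2/49) → index 0
j=1: u_1=31/300 ∈ [2/49, 11/49) → index 1
j=2: u_2=61/300 ∈ [2/49, 11/49) → index 1
j=3: u_3=91/300 ∈ [12/49, 19/49) → index 4
j=4: u_4=121/300 ∈ [19/49, 27/49) → index 5
j=5: u_5=151/300 ∈ [19/49, 27/49) → index 5
j=6: u_6=181/300 ∈ [29/49, 37/49) → index 7
j=7: u_7=211/300 ∈ [29/49, 37/49) → index 7
j=8: u_8=241/300 ∈ [37/49, 45/49) → index 8
j=9: u_9=271/300 ∈ [37/49, 45/49) → index 8

0 1 1 4 5 5 7 7 8 8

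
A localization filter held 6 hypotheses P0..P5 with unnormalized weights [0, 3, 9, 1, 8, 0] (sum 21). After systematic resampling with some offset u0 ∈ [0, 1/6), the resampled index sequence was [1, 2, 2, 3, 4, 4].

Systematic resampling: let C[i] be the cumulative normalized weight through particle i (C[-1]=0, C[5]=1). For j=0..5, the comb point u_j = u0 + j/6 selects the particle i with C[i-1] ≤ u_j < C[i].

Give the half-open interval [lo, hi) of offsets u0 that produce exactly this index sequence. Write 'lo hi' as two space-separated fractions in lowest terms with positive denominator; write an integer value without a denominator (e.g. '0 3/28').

C = [0, 1/7, 4/7, 13/21, 1, 1]
j=0 picked index 1: u0 ∈ [0, 1/7)
j=1 picked index 2: u0 ∈ [-1/42, 17/42)
j=2 picked index 2: u0 ∈ [-4/21, 5/21)
j=3 picked index 3: u0 ∈ [1/14, 5/42)
j=4 picked index 4: u0 ∈ [-1/21, 1/3)
j=5 picked index 4: u0 ∈ [-3/14, 1/6)
intersection: [1/14, 5/42)

1/14 5/42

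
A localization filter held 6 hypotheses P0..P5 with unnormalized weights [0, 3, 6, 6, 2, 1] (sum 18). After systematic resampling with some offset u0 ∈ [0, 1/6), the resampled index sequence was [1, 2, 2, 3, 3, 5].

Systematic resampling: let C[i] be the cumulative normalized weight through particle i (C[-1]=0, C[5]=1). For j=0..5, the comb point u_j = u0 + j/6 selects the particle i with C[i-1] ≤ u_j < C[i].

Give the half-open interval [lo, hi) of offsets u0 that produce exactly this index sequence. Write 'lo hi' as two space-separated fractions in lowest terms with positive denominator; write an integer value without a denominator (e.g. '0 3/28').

C = [0, 1/6, 1/2, 5/6, 17/18, 1]
j=0 picked index 1: u0 ∈ [0, 1/6)
j=1 picked index 2: u0 ∈ [0, 1/3)
j=2 picked index 2: u0 ∈ [-1/6, 1/6)
j=3 picked index 3: u0 ∈ [0, 1/3)
j=4 picked index 3: u0 ∈ [-1/6, 1/6)
j=5 picked index 5: u0 ∈ [1/9, 1/6)
intersection: [1/9, 1/6)

1/9 1/6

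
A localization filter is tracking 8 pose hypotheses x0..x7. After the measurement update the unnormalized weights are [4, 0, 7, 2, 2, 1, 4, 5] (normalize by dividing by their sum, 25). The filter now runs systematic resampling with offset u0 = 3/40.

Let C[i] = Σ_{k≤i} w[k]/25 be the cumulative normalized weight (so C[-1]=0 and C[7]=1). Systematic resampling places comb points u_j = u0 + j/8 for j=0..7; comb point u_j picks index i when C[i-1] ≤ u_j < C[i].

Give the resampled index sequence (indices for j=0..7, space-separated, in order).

0 2 2 3 4 6 7 7

C = [4/25, 4/25, 11/25, 13/25, 3/5, 16/25, 4/5, 1]
j=0: u_0=3/40 ∈ [0, 4/25) → index 0
j=1: u_1=1/5 ∈ [4/25, 11/25) → index 2
j=2: u_2=13/40 ∈ [4/25, 11/25) → index 2
j=3: u_3=9/20 ∈ [11/25, 13/25) → index 3
j=4: u_4=23/40 ∈ [13/25, 3/5) → index 4
j=5: u_5=7/10 ∈ [16/25, 4/5) → index 6
j=6: u_6=33/40 ∈ [4/5, 1) → index 7
j=7: u_7=19/20 ∈ [4/5, 1) → index 7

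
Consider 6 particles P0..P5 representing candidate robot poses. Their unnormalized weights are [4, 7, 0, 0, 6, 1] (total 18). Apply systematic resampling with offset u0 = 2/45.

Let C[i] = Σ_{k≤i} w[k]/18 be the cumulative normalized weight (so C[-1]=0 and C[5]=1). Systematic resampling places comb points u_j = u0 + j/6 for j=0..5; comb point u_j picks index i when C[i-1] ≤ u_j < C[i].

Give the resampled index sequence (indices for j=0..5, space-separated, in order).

C = [2/9, 11/18, 11/18, 11/18, 17/18, 1]
j=0: u_0=2/45 ∈ [0, 2/9) → index 0
j=1: u_1=19/90 ∈ [0, 2/9) → index 0
j=2: u_2=17/45 ∈ [2/9, 11/18) → index 1
j=3: u_3=49/90 ∈ [2/9, 11/18) → index 1
j=4: u_4=32/45 ∈ [11/18, 17/18) → index 4
j=5: u_5=79/90 ∈ [11/18, 17/18) → index 4

0 0 1 1 4 4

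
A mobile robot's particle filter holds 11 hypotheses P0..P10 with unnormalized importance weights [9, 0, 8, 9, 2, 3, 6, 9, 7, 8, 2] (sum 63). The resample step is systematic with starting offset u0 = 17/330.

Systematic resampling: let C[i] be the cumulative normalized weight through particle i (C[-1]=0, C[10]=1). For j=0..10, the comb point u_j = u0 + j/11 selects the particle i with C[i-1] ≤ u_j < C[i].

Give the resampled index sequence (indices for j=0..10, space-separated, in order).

0 0 2 3 4 6 7 7 8 9 9

C = [1/7, 1/7, 17/63, 26/63, 4/9, 31/63, 37/63, 46/63, 53/63, 61/63, 1]
j=0: u_0=17/330 ∈ [0, 1/7) → index 0
j=1: u_1=47/330 ∈ [0, 1/7) → index 0
j=2: u_2=7/30 ∈ [1/7, 17/63) → index 2
j=3: u_3=107/330 ∈ [17/63, 26/63) → index 3
j=4: u_4=137/330 ∈ [26/63, 4/9) → index 4
j=5: u_5=167/330 ∈ [31/63, 37/63) → index 6
j=6: u_6=197/330 ∈ [37/63, 46/63) → index 7
j=7: u_7=227/330 ∈ [37/63, 46/63) → index 7
j=8: u_8=257/330 ∈ [46/63, 53/63) → index 8
j=9: u_9=287/330 ∈ [53/63, 61/63) → index 9
j=10: u_10=317/330 ∈ [53/63, 61/63) → index 9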